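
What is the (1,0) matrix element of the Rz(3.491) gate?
0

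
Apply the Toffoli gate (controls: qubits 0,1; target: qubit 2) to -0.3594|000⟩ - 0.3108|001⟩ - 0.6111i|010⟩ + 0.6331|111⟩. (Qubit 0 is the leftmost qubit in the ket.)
-0.3594|000⟩ - 0.3108|001⟩ - 0.6111i|010⟩ + 0.6331|110⟩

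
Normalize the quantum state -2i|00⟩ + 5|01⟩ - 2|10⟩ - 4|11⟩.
-0.2857i|00⟩ + 0.7143|01⟩ - 0.2857|10⟩ - 0.5714|11⟩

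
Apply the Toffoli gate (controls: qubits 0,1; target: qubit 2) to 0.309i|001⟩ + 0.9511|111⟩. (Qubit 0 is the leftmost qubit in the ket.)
0.309i|001⟩ + 0.9511|110⟩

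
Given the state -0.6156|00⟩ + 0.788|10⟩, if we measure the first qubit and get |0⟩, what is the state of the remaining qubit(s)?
-|0⟩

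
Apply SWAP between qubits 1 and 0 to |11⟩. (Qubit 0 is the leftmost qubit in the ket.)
|11⟩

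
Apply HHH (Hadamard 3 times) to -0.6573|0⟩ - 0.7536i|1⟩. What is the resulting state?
(-0.4648 - 0.5329i)|0⟩ + (-0.4648 + 0.5329i)|1⟩

H² = I, so H^3 = H: a single Hadamard. With (a, b) = (-0.6573, -0.7536i), H gives ((a + b)/√2, (a − b)/√2) = ((-0.4648 - 0.5329i), (-0.4648 + 0.5329i)).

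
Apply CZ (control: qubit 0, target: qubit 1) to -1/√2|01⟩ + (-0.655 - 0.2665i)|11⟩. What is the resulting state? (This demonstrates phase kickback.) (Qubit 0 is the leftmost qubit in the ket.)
-1/√2|01⟩ + (0.655 + 0.2665i)|11⟩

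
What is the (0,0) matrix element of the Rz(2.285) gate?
(0.4153 - 0.9097i)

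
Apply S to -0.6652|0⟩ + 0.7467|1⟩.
-0.6652|0⟩ + 0.7467i|1⟩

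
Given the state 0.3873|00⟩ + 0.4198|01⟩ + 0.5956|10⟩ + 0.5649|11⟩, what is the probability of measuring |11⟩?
0.3191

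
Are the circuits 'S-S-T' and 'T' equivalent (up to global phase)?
No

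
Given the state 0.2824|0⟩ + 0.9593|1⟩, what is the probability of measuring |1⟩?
0.9203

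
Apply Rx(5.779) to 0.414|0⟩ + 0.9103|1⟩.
(-0.4009 - 0.2271i)|0⟩ + (-0.8815 - 0.1033i)|1⟩

Rx(5.779) = [[cos(θ/2), −i·sin(θ/2)], [−i·sin(θ/2), cos(θ/2)]]; θ = 5.779, cos(θ/2) ≈ -0.968393, sin(θ/2) ≈ 0.249431.
With a = amp(|0⟩) = 0.414 and b = amp(|1⟩) = 0.9103:
new amp(|0⟩) = (-0.968393)·a + (-0.249431i)·b = (-0.4009 - 0.2271i)
new amp(|1⟩) = (-0.249431i)·a + (-0.968393)·b = (-0.8815 - 0.1033i)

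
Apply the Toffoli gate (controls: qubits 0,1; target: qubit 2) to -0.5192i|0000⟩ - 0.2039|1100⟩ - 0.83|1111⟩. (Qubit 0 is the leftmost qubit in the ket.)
-0.5192i|0000⟩ - 0.83|1101⟩ - 0.2039|1110⟩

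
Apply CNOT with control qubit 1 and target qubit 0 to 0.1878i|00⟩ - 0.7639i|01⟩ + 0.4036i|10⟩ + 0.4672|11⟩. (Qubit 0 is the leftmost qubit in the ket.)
0.1878i|00⟩ + 0.4672|01⟩ + 0.4036i|10⟩ - 0.7639i|11⟩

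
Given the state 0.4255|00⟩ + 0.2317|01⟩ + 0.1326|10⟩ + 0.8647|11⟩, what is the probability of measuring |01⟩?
0.05368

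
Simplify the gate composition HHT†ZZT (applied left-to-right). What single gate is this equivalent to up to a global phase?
I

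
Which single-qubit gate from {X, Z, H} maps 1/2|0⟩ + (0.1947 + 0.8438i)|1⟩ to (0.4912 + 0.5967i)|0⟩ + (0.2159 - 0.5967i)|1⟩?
H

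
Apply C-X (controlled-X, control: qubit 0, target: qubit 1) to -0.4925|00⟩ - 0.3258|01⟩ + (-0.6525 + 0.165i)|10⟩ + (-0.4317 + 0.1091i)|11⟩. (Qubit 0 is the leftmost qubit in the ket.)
-0.4925|00⟩ - 0.3258|01⟩ + (-0.4317 + 0.1091i)|10⟩ + (-0.6525 + 0.165i)|11⟩

C-X leaves the control-|0⟩ kets |00⟩, |01⟩ unchanged and applies X to qubit 1 on the control-|1⟩ pair (|10⟩, |11⟩).
X = [[0, 1], [1, 0]].
With a = amp(|10⟩) = (-0.6525 + 0.165i) and b = amp(|11⟩) = (-0.4317 + 0.1091i):
new amp(|10⟩) = (1)·b = (-0.4317 + 0.1091i)
new amp(|11⟩) = (1)·a = (-0.6525 + 0.165i)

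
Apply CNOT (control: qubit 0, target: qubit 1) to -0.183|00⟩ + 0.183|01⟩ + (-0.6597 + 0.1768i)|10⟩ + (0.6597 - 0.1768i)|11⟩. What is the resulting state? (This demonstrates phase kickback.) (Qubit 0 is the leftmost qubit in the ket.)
-0.183|00⟩ + 0.183|01⟩ + (0.6597 - 0.1768i)|10⟩ + (-0.6597 + 0.1768i)|11⟩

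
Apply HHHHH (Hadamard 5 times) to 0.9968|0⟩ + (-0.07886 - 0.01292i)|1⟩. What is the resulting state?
(0.6491 - 0.009136i)|0⟩ + (0.7606 + 0.009136i)|1⟩

H² = I, so H^5 = H: a single Hadamard. With (a, b) = (0.9968, (-0.07886 - 0.01292i)), H gives ((a + b)/√2, (a − b)/√2) = ((0.6491 - 0.009136i), (0.7606 + 0.009136i)).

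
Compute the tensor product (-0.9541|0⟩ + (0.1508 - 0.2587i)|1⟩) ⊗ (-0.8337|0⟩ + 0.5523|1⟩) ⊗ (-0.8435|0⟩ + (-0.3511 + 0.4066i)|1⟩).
-0.6709|000⟩ + (-0.2793 + 0.3234i)|001⟩ + 0.4445|010⟩ + (0.185 - 0.2143i)|011⟩ + (0.106 - 0.1819i)|100⟩ + (-0.04355 - 0.1268i)|101⟩ + (-0.07025 + 0.1205i)|110⟩ + (0.02885 + 0.08403i)|111⟩

amp(|b₁b₂…⟩) = product of the factor amplitudes for bits b₁, b₂, …; only kets whose every factor amplitude is nonzero survive.
|000⟩: (-0.9541)(-0.8337)(-0.8435) = -0.6709
|001⟩: (-0.9541)(-0.8337)(-0.3511 + 0.4066i) = (-0.2793 + 0.3234i)
|010⟩: (-0.9541)(0.5523)(-0.8435) = 0.4445
|011⟩: (-0.9541)(0.5523)(-0.3511 + 0.4066i) = (0.185 - 0.2143i)
|100⟩: (0.1508 - 0.2587i)(-0.8337)(-0.8435) = (0.106 - 0.1819i)
|101⟩: (0.1508 - 0.2587i)(-0.8337)(-0.3511 + 0.4066i) = (-0.04355 - 0.1268i)
|110⟩: (0.1508 - 0.2587i)(0.5523)(-0.8435) = (-0.07025 + 0.1205i)
|111⟩: (0.1508 - 0.2587i)(0.5523)(-0.3511 + 0.4066i) = (0.02885 + 0.08403i)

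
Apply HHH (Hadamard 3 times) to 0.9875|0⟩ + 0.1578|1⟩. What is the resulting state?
0.8098|0⟩ + 0.5867|1⟩

H² = I, so H^3 = H: a single Hadamard. With (a, b) = (0.9875, 0.1578), H gives ((a + b)/√2, (a − b)/√2) = (0.8098, 0.5867).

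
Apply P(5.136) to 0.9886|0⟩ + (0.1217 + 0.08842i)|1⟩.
0.9886|0⟩ + (0.1306 - 0.0746i)|1⟩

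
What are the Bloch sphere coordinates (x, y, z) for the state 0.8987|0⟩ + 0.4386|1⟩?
(0.7883, 0, 0.6153)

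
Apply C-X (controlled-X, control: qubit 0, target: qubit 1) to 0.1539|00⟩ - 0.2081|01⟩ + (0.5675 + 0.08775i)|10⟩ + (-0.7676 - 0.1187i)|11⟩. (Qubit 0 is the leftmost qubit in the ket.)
0.1539|00⟩ - 0.2081|01⟩ + (-0.7676 - 0.1187i)|10⟩ + (0.5675 + 0.08775i)|11⟩

C-X leaves the control-|0⟩ kets |00⟩, |01⟩ unchanged and applies X to qubit 1 on the control-|1⟩ pair (|10⟩, |11⟩).
X = [[0, 1], [1, 0]].
With a = amp(|10⟩) = (0.5675 + 0.08775i) and b = amp(|11⟩) = (-0.7676 - 0.1187i):
new amp(|10⟩) = (1)·b = (-0.7676 - 0.1187i)
new amp(|11⟩) = (1)·a = (0.5675 + 0.08775i)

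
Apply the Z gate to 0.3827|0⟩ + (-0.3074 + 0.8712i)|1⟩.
0.3827|0⟩ + (0.3074 - 0.8712i)|1⟩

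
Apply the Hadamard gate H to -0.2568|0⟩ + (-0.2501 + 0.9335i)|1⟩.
(-0.3584 + 0.6601i)|0⟩ + (-0.004738 - 0.6601i)|1⟩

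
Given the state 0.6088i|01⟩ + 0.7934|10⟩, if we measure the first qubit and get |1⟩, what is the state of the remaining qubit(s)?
|0⟩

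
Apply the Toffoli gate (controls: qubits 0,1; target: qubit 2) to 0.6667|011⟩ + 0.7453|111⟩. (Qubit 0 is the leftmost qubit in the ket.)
0.6667|011⟩ + 0.7453|110⟩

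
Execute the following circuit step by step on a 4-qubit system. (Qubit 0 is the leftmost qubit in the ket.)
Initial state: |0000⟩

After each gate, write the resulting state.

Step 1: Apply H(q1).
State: 1/√2|0000⟩ + 1/√2|0100⟩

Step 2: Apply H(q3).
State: 1/2|0000⟩ + 1/2|0001⟩ + 1/2|0100⟩ + 1/2|0101⟩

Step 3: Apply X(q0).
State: 1/2|1000⟩ + 1/2|1001⟩ + 1/2|1100⟩ + 1/2|1101⟩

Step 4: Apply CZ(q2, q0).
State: 1/2|1000⟩ + 1/2|1001⟩ + 1/2|1100⟩ + 1/2|1101⟩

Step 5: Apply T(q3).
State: 1/2|1000⟩ + (1/√8 + (1/√8)i)|1001⟩ + 1/2|1100⟩ + (1/√8 + (1/√8)i)|1101⟩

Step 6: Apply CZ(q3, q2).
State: 1/2|1000⟩ + (1/√8 + (1/√8)i)|1001⟩ + 1/2|1100⟩ + (1/√8 + (1/√8)i)|1101⟩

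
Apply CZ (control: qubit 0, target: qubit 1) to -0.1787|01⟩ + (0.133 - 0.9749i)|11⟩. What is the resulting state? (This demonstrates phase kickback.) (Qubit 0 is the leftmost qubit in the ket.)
-0.1787|01⟩ + (-0.133 + 0.9749i)|11⟩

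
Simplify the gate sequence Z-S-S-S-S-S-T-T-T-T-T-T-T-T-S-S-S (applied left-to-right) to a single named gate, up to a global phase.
Z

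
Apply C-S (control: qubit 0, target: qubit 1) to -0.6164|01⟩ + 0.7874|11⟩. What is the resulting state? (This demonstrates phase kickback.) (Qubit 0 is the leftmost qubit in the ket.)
-0.6164|01⟩ + 0.7874i|11⟩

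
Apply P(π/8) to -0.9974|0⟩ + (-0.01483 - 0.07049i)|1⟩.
-0.9974|0⟩ + (0.01327 - 0.0708i)|1⟩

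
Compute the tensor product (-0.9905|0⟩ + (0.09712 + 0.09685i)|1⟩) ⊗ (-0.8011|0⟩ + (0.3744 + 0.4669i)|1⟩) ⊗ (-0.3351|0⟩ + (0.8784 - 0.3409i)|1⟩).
-0.2659|000⟩ + (0.697 - 0.2705i)|001⟩ + (0.1243 + 0.155i)|010⟩ + (-0.4834 - 0.2798i)|011⟩ + (0.02607 + 0.026i)|100⟩ + (-0.09479 - 0.04163i)|101⟩ + (0.002968 - 0.02735i)|110⟩ + (0.02004 + 0.0747i)|111⟩

amp(|b₁b₂…⟩) = product of the factor amplitudes for bits b₁, b₂, …; only kets whose every factor amplitude is nonzero survive.
|000⟩: (-0.9905)(-0.8011)(-0.3351) = -0.2659
|001⟩: (-0.9905)(-0.8011)(0.8784 - 0.3409i) = (0.697 - 0.2705i)
|010⟩: (-0.9905)(0.3744 + 0.4669i)(-0.3351) = (0.1243 + 0.155i)
|011⟩: (-0.9905)(0.3744 + 0.4669i)(0.8784 - 0.3409i) = (-0.4834 - 0.2798i)
|100⟩: (0.09712 + 0.09685i)(-0.8011)(-0.3351) = (0.02607 + 0.026i)
|101⟩: (0.09712 + 0.09685i)(-0.8011)(0.8784 - 0.3409i) = (-0.09479 - 0.04163i)
|110⟩: (0.09712 + 0.09685i)(0.3744 + 0.4669i)(-0.3351) = (0.002968 - 0.02735i)
|111⟩: (0.09712 + 0.09685i)(0.3744 + 0.4669i)(0.8784 - 0.3409i) = (0.02004 + 0.0747i)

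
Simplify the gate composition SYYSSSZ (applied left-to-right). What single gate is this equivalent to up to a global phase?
Z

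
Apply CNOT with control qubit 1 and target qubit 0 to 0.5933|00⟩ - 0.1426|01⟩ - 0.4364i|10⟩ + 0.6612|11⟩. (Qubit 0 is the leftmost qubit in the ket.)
0.5933|00⟩ + 0.6612|01⟩ - 0.4364i|10⟩ - 0.1426|11⟩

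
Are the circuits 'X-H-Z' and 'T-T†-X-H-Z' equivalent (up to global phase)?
Yes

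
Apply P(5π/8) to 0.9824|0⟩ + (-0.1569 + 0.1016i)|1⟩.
0.9824|0⟩ + (-0.03382 - 0.1838i)|1⟩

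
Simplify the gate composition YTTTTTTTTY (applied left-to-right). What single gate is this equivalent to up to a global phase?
I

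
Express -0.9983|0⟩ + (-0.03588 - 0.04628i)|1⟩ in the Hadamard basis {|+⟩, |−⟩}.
(-0.7313 - 0.03272i)|+⟩ + (-0.6805 + 0.03272i)|−⟩

With |ψ⟩ = α|0⟩ + β|1⟩, the Hadamard-basis coefficients are ⟨+|ψ⟩ = (α + β)/√2 and ⟨−|ψ⟩ = (α − β)/√2.
Here α = -0.9983, β = (-0.03588 - 0.04628i): (α + β)/√2 = (-0.7313 - 0.03272i), (α − β)/√2 = (-0.6805 + 0.03272i).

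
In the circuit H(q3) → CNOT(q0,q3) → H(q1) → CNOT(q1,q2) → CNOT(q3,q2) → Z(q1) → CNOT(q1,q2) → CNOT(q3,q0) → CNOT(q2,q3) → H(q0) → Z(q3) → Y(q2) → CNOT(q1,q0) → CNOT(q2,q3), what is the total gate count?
14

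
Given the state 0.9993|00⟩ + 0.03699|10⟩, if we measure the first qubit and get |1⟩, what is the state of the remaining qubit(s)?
|0⟩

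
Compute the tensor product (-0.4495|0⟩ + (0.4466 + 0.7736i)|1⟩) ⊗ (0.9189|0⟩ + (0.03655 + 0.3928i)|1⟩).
-0.413|00⟩ + (-0.01643 - 0.1766i)|01⟩ + (0.4104 + 0.7109i)|10⟩ + (-0.2875 + 0.2037i)|11⟩

amp(|b₁b₂…⟩) = product of the factor amplitudes for bits b₁, b₂, …; only kets whose every factor amplitude is nonzero survive.
|00⟩: (-0.4495)(0.9189) = -0.413
|01⟩: (-0.4495)(0.03655 + 0.3928i) = (-0.01643 - 0.1766i)
|10⟩: (0.4466 + 0.7736i)(0.9189) = (0.4104 + 0.7109i)
|11⟩: (0.4466 + 0.7736i)(0.03655 + 0.3928i) = (-0.2875 + 0.2037i)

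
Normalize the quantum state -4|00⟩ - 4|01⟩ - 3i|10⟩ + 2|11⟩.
-0.5963|00⟩ - 0.5963|01⟩ - (1/√5)i|10⟩ + 0.2981|11⟩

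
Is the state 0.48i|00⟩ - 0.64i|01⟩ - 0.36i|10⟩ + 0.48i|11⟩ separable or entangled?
Separable

Writing the state as a|00⟩ + b|01⟩ + c|10⟩ + d|11⟩, it is a product state iff ad − bc = 0.
Here (a, b, c, d) = (0.48i, -0.64i, -0.36i, 0.48i): ad − bc = (0.48i)(0.48i) − (-0.64i)(-0.36i) = 0, so the state is separable.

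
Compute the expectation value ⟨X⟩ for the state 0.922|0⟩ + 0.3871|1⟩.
0.7138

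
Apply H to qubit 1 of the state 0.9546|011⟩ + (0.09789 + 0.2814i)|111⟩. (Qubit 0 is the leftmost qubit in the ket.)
0.675|001⟩ - 0.675|011⟩ + (0.06922 + 0.199i)|101⟩ + (-0.06922 - 0.199i)|111⟩

H on qubit 1 mixes each pair of kets that differ only in qubit 1: amplitudes (a, b) of (|…0…⟩, |…1…⟩) become ((a + b)/√2, (a − b)/√2). Kets absent from the input have amplitude 0.
(|001⟩, |011⟩): (a, b) = (0, 0.9546) → (0.675, -0.675)
(|101⟩, |111⟩): (a, b) = (0, (0.09789 + 0.2814i)) → ((0.06922 + 0.199i), (-0.06922 - 0.199i))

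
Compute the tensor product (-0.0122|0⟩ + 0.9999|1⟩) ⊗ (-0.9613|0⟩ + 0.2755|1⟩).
0.01173|00⟩ - 0.003361|01⟩ - 0.9612|10⟩ + 0.2755|11⟩

amp(|b₁b₂…⟩) = product of the factor amplitudes for bits b₁, b₂, …; only kets whose every factor amplitude is nonzero survive.
|00⟩: (-0.0122)(-0.9613) = 0.01173
|01⟩: (-0.0122)(0.2755) = -0.003361
|10⟩: (0.9999)(-0.9613) = -0.9612
|11⟩: (0.9999)(0.2755) = 0.2755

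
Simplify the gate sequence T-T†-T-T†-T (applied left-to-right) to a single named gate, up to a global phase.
T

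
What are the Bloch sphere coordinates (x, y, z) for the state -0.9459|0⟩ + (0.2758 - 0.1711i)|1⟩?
(-0.5218, 0.3237, 0.7894)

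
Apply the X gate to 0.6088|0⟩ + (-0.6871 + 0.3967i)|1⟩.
(-0.6871 + 0.3967i)|0⟩ + 0.6088|1⟩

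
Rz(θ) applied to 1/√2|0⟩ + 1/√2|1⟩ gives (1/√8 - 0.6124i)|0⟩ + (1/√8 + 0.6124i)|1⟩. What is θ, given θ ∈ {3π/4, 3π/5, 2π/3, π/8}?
2π/3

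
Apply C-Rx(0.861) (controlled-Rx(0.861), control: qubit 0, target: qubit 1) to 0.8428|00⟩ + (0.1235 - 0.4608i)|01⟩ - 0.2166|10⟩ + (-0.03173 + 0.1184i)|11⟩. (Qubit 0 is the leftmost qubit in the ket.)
0.8428|00⟩ + (0.1235 - 0.4608i)|01⟩ + (-0.1474 + 0.01324i)|10⟩ + (-0.02883 + 0.198i)|11⟩

C-Rx(0.861) leaves the control-|0⟩ kets |00⟩, |01⟩ unchanged and applies Rx(0.861) to qubit 1 on the control-|1⟩ pair (|10⟩, |11⟩).
Rx(0.861) = [[cos(θ/2), −i·sin(θ/2)], [−i·sin(θ/2), cos(θ/2)]]; θ = 0.861, cos(θ/2) ≈ 0.908757, sin(θ/2) ≈ 0.417325.
With a = amp(|10⟩) = -0.2166 and b = amp(|11⟩) = (-0.03173 + 0.1184i):
new amp(|10⟩) = (0.908757)·a + (-0.417325i)·b = (-0.1474 + 0.01324i)
new amp(|11⟩) = (-0.417325i)·a + (0.908757)·b = (-0.02883 + 0.198i)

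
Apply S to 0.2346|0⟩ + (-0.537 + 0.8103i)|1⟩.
0.2346|0⟩ + (-0.8103 - 0.537i)|1⟩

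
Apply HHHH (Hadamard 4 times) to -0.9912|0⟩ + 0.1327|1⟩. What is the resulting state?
-0.9912|0⟩ + 0.1327|1⟩

H² = I, so an even number of Hadamards cancels: H^4 = I and the state is unchanged.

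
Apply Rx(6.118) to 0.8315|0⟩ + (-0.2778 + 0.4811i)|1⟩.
(-0.789 + 0.02292i)|0⟩ + (0.2769 - 0.5481i)|1⟩

Rx(6.118) = [[cos(θ/2), −i·sin(θ/2)], [−i·sin(θ/2), cos(θ/2)]]; θ = 6.118, cos(θ/2) ≈ -0.996591, sin(θ/2) ≈ 0.0824988.
With a = amp(|0⟩) = 0.8315 and b = amp(|1⟩) = (-0.2778 + 0.4811i):
new amp(|0⟩) = (-0.996591)·a + (-0.0824988i)·b = (-0.789 + 0.02292i)
new amp(|1⟩) = (-0.0824988i)·a + (-0.996591)·b = (0.2769 - 0.5481i)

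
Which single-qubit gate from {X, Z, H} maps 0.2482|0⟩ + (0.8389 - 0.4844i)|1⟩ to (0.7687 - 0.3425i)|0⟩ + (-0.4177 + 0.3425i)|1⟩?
H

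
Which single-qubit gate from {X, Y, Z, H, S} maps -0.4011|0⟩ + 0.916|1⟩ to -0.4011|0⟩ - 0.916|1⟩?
Z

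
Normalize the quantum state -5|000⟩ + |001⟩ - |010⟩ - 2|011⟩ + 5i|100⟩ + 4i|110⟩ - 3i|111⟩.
-0.5556|000⟩ + 0.1111|001⟩ - 0.1111|010⟩ - 0.2222|011⟩ + 0.5556i|100⟩ + 0.4444i|110⟩ - 0.3333i|111⟩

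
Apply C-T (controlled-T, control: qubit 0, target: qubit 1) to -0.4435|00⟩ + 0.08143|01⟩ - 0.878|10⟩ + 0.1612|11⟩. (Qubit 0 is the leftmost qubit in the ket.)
-0.4435|00⟩ + 0.08143|01⟩ - 0.878|10⟩ + (0.114 + 0.114i)|11⟩

C-T leaves the control-|0⟩ kets |00⟩, |01⟩ unchanged and applies T to qubit 1 on the control-|1⟩ pair (|10⟩, |11⟩).
T = [[1, 0], [0, (1/√2 + (1/√2)i)]].
With a = amp(|10⟩) = -0.878 and b = amp(|11⟩) = 0.1612:
new amp(|10⟩) = (1)·a = -0.878
new amp(|11⟩) = (1/√2 + (1/√2)i)·b = (0.114 + 0.114i)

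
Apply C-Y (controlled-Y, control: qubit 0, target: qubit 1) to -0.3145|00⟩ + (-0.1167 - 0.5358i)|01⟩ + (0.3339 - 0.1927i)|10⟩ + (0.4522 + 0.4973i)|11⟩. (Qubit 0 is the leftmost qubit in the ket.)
-0.3145|00⟩ + (-0.1167 - 0.5358i)|01⟩ + (0.4973 - 0.4522i)|10⟩ + (0.1927 + 0.3339i)|11⟩

C-Y leaves the control-|0⟩ kets |00⟩, |01⟩ unchanged and applies Y to qubit 1 on the control-|1⟩ pair (|10⟩, |11⟩).
Y = [[0, -i], [i, 0]].
With a = amp(|10⟩) = (0.3339 - 0.1927i) and b = amp(|11⟩) = (0.4522 + 0.4973i):
new amp(|10⟩) = (-i)·b = (0.4973 - 0.4522i)
new amp(|11⟩) = (i)·a = (0.1927 + 0.3339i)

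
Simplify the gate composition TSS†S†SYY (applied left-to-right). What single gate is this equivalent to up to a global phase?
T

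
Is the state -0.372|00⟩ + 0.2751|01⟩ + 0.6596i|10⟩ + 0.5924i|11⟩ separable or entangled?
Entangled

Writing the state as a|00⟩ + b|01⟩ + c|10⟩ + d|11⟩, it is a product state iff ad − bc = 0.
Here (a, b, c, d) = (-0.372, 0.2751, 0.6596i, 0.5924i): ad − bc = (-0.372)(0.5924i) − (0.2751)(0.6596i) = -0.4018i ≠ 0, so the state is entangled.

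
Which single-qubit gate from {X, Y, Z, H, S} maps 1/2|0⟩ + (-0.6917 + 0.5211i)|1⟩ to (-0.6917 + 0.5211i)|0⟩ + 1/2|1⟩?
X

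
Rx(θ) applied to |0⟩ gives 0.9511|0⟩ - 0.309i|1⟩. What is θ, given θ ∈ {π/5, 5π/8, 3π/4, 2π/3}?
π/5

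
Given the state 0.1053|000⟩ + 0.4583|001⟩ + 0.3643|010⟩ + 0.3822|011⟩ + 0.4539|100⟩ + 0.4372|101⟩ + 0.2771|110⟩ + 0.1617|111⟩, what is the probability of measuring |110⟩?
0.07678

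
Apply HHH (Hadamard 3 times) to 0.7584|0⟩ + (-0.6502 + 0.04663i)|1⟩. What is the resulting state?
(0.07651 + 0.03297i)|0⟩ + (0.996 - 0.03297i)|1⟩

H² = I, so H^3 = H: a single Hadamard. With (a, b) = (0.7584, (-0.6502 + 0.04663i)), H gives ((a + b)/√2, (a − b)/√2) = ((0.07651 + 0.03297i), (0.996 - 0.03297i)).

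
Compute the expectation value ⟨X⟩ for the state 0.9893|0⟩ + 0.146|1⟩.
0.2889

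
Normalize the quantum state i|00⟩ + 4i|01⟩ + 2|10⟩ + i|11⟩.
0.2132i|00⟩ + 0.8528i|01⟩ + 0.4264|10⟩ + 0.2132i|11⟩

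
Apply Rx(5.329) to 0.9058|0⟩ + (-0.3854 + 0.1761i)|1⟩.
(-0.7238 + 0.177i)|0⟩ + (0.3424 - 0.5724i)|1⟩

Rx(5.329) = [[cos(θ/2), −i·sin(θ/2)], [−i·sin(θ/2), cos(θ/2)]]; θ = 5.329, cos(θ/2) ≈ -0.888334, sin(θ/2) ≈ 0.459198.
With a = amp(|0⟩) = 0.9058 and b = amp(|1⟩) = (-0.3854 + 0.1761i):
new amp(|0⟩) = (-0.888334)·a + (-0.459198i)·b = (-0.7238 + 0.177i)
new amp(|1⟩) = (-0.459198i)·a + (-0.888334)·b = (0.3424 - 0.5724i)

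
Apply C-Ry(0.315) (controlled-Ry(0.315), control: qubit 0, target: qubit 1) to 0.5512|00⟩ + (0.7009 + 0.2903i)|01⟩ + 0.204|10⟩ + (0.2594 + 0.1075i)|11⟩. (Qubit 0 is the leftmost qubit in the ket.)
0.5512|00⟩ + (0.7009 + 0.2903i)|01⟩ + (0.1608 - 0.01686i)|10⟩ + (0.2882 + 0.1062i)|11⟩

C-Ry(0.315) leaves the control-|0⟩ kets |00⟩, |01⟩ unchanged and applies Ry(0.315) to qubit 1 on the control-|1⟩ pair (|10⟩, |11⟩).
Ry(0.315) = [[cos(θ/2), −sin(θ/2)], [sin(θ/2), cos(θ/2)]]; θ = 0.315, cos(θ/2) ≈ 0.987622, sin(θ/2) ≈ 0.15685.
With a = amp(|10⟩) = 0.204 and b = amp(|11⟩) = (0.2594 + 0.1075i):
new amp(|10⟩) = (0.987622)·a + (-0.15685)·b = (0.1608 - 0.01686i)
new amp(|11⟩) = (0.15685)·a + (0.987622)·b = (0.2882 + 0.1062i)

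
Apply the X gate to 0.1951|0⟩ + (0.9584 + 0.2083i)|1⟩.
(0.9584 + 0.2083i)|0⟩ + 0.1951|1⟩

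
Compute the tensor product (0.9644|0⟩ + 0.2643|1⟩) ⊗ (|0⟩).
0.9644|00⟩ + 0.2643|10⟩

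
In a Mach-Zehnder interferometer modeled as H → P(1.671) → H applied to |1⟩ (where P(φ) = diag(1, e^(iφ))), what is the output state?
(0.55 - 0.4975i)|0⟩ + (0.45 + 0.4975i)|1⟩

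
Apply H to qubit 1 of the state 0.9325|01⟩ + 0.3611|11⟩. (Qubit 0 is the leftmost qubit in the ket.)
0.6594|00⟩ - 0.6594|01⟩ + 0.2553|10⟩ - 0.2553|11⟩

H on qubit 1 mixes each pair of kets that differ only in qubit 1: amplitudes (a, b) of (|…0…⟩, |…1…⟩) become ((a + b)/√2, (a − b)/√2). Kets absent from the input have amplitude 0.
(|00⟩, |01⟩): (a, b) = (0, 0.9325) → (0.6594, -0.6594)
(|10⟩, |11⟩): (a, b) = (0, 0.3611) → (0.2553, -0.2553)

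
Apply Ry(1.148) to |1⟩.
-0.543|0⟩ + 0.8397|1⟩

Ry(1.148) = [[cos(θ/2), −sin(θ/2)], [sin(θ/2), cos(θ/2)]]; θ = 1.148, cos(θ/2) ≈ 0.839736, sin(θ/2) ≈ 0.542995.
With a = amp(|0⟩) = 0 and b = amp(|1⟩) = 1:
new amp(|0⟩) = (0.839736)·a + (-0.542995)·b = -0.543
new amp(|1⟩) = (0.542995)·a + (0.839736)·b = 0.8397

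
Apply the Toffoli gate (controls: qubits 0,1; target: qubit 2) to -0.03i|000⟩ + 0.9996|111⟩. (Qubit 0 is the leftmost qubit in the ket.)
-0.03i|000⟩ + 0.9996|110⟩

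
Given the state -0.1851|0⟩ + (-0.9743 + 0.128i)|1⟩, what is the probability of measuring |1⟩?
0.9656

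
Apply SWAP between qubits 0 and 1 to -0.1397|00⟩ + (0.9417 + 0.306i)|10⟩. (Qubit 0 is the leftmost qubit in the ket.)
-0.1397|00⟩ + (0.9417 + 0.306i)|01⟩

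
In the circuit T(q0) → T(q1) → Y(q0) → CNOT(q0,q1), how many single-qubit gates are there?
3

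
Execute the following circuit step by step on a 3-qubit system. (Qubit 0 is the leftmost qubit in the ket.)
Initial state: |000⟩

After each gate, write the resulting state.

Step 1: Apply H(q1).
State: 1/√2|000⟩ + 1/√2|010⟩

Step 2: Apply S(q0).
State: 1/√2|000⟩ + 1/√2|010⟩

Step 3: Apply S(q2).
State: 1/√2|000⟩ + 1/√2|010⟩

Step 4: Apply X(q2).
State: 1/√2|001⟩ + 1/√2|011⟩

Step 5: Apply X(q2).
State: 1/√2|000⟩ + 1/√2|010⟩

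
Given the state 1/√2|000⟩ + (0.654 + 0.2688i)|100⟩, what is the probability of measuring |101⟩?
0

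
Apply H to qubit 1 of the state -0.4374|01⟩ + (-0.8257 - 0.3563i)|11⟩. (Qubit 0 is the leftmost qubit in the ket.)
-0.3093|00⟩ + 0.3093|01⟩ + (-0.5839 - 0.2519i)|10⟩ + (0.5839 + 0.2519i)|11⟩

H on qubit 1 mixes each pair of kets that differ only in qubit 1: amplitudes (a, b) of (|…0…⟩, |…1…⟩) become ((a + b)/√2, (a − b)/√2). Kets absent from the input have amplitude 0.
(|00⟩, |01⟩): (a, b) = (0, -0.4374) → (-0.3093, 0.3093)
(|10⟩, |11⟩): (a, b) = (0, (-0.8257 - 0.3563i)) → ((-0.5839 - 0.2519i), (0.5839 + 0.2519i))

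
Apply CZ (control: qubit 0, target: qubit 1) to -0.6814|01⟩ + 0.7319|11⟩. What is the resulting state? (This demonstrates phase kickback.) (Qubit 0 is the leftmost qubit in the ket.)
-0.6814|01⟩ - 0.7319|11⟩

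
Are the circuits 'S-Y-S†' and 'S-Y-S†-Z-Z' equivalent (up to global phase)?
Yes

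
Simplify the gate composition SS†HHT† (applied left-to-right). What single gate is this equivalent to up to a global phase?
T†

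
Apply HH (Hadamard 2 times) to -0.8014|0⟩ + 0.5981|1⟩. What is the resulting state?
-0.8014|0⟩ + 0.5981|1⟩

H² = I, so an even number of Hadamards cancels: H^2 = I and the state is unchanged.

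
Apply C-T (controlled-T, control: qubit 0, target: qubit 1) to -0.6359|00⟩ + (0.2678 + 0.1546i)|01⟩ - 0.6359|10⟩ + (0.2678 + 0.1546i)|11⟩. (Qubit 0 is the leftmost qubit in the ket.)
-0.6359|00⟩ + (0.2678 + 0.1546i)|01⟩ - 0.6359|10⟩ + (0.08004 + 0.2987i)|11⟩

C-T leaves the control-|0⟩ kets |00⟩, |01⟩ unchanged and applies T to qubit 1 on the control-|1⟩ pair (|10⟩, |11⟩).
T = [[1, 0], [0, (1/√2 + (1/√2)i)]].
With a = amp(|10⟩) = -0.6359 and b = amp(|11⟩) = (0.2678 + 0.1546i):
new amp(|10⟩) = (1)·a = -0.6359
new amp(|11⟩) = (1/√2 + (1/√2)i)·b = (0.08004 + 0.2987i)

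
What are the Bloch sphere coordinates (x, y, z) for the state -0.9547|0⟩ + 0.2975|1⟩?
(-0.568, 0, 0.8229)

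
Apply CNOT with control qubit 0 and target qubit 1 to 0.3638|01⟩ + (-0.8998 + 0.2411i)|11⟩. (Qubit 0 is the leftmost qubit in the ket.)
0.3638|01⟩ + (-0.8998 + 0.2411i)|10⟩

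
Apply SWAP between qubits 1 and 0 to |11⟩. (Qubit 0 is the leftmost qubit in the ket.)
|11⟩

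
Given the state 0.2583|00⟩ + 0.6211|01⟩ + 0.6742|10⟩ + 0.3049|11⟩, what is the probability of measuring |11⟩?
0.09296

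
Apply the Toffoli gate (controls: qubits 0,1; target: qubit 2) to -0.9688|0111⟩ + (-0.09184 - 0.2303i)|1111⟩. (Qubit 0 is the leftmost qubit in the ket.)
-0.9688|0111⟩ + (-0.09184 - 0.2303i)|1101⟩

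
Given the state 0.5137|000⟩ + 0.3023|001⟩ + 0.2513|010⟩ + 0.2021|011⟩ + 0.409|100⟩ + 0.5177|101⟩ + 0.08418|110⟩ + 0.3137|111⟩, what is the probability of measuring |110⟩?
0.007086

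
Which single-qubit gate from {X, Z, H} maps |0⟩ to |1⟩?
X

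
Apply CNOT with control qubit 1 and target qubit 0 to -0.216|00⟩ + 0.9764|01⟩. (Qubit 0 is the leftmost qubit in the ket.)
-0.216|00⟩ + 0.9764|11⟩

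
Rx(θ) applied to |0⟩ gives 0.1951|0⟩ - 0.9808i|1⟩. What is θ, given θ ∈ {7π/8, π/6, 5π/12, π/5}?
7π/8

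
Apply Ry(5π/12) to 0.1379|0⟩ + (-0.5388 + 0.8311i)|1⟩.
(0.4374 - 0.5059i)|0⟩ + (-0.3435 + 0.6594i)|1⟩

Ry(5π/12) = [[cos(θ/2), −sin(θ/2)], [sin(θ/2), cos(θ/2)]]; θ = 5π/12, cos(θ/2) ≈ 0.793353, sin(θ/2) ≈ 0.608761.
With a = amp(|0⟩) = 0.1379 and b = amp(|1⟩) = (-0.5388 + 0.8311i):
new amp(|0⟩) = (0.793353)·a + (-0.608761)·b = (0.4374 - 0.5059i)
new amp(|1⟩) = (0.608761)·a + (0.793353)·b = (-0.3435 + 0.6594i)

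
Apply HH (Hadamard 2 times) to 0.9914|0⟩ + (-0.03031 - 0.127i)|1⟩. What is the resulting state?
0.9914|0⟩ + (-0.03031 - 0.127i)|1⟩

H² = I, so an even number of Hadamards cancels: H^2 = I and the state is unchanged.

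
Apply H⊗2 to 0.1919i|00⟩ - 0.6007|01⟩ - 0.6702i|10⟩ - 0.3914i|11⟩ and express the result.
(-0.3004 - 0.4349i)|00⟩ + (0.3004 - 0.04345i)|01⟩ + (-0.3004 + 0.6268i)|10⟩ + (0.3004 + 0.2354i)|11⟩

H⊗2 gives amp(|y⟩) = (1/2) Σ_x (−1)^(x·y) amp(|x⟩), where x·y is the number of positions in which both x and y have a 1.
|00⟩: (0.1919i - 0.6007 - 0.6702i - 0.3914i)/2 = (-0.3004 - 0.4349i)
|01⟩: (0.1919i + 0.6007 - 0.6702i + 0.3914i)/2 = (0.3004 - 0.04345i)
|10⟩: (0.1919i - 0.6007 + 0.6702i + 0.3914i)/2 = (-0.3004 + 0.6268i)
|11⟩: (0.1919i + 0.6007 + 0.6702i - 0.3914i)/2 = (0.3004 + 0.2354i)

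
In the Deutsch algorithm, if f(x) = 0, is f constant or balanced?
Constant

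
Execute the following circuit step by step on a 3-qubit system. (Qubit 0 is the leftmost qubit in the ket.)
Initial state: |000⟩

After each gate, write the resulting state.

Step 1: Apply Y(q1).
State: i|010⟩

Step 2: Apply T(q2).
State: i|010⟩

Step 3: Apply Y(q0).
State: -|110⟩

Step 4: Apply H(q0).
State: -1/√2|010⟩ + 1/√2|110⟩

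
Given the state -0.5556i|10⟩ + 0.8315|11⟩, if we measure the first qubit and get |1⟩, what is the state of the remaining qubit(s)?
-0.5556i|0⟩ + 0.8315|1⟩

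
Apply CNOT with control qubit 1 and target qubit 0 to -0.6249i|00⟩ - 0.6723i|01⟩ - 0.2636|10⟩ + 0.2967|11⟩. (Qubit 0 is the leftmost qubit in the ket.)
-0.6249i|00⟩ + 0.2967|01⟩ - 0.2636|10⟩ - 0.6723i|11⟩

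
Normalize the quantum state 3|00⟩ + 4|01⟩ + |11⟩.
0.5883|00⟩ + 0.7845|01⟩ + 0.1961|11⟩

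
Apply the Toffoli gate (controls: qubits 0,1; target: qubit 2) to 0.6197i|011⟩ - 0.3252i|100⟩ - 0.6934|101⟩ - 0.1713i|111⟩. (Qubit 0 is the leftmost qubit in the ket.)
0.6197i|011⟩ - 0.3252i|100⟩ - 0.6934|101⟩ - 0.1713i|110⟩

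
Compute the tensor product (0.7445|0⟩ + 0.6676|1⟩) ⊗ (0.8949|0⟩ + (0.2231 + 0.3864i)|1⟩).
0.6663|00⟩ + (0.1661 + 0.2877i)|01⟩ + 0.5974|10⟩ + (0.1489 + 0.258i)|11⟩

amp(|b₁b₂…⟩) = product of the factor amplitudes for bits b₁, b₂, …; only kets whose every factor amplitude is nonzero survive.
|00⟩: (0.7445)(0.8949) = 0.6663
|01⟩: (0.7445)(0.2231 + 0.3864i) = (0.1661 + 0.2877i)
|10⟩: (0.6676)(0.8949) = 0.5974
|11⟩: (0.6676)(0.2231 + 0.3864i) = (0.1489 + 0.258i)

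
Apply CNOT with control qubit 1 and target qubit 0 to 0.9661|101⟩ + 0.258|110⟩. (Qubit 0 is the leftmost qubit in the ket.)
0.258|010⟩ + 0.9661|101⟩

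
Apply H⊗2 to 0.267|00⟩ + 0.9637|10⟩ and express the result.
0.6154|00⟩ + 0.6154|01⟩ - 0.3484|10⟩ - 0.3484|11⟩

H⊗2 gives amp(|y⟩) = (1/2) Σ_x (−1)^(x·y) amp(|x⟩), where x·y is the number of positions in which both x and y have a 1.
|00⟩: (0.267 + 0.9637)/2 = 0.6154
|01⟩: (0.267 + 0.9637)/2 = 0.6154
|10⟩: (0.267 - 0.9637)/2 = -0.3484
|11⟩: (0.267 - 0.9637)/2 = -0.3484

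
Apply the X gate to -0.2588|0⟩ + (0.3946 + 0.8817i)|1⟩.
(0.3946 + 0.8817i)|0⟩ - 0.2588|1⟩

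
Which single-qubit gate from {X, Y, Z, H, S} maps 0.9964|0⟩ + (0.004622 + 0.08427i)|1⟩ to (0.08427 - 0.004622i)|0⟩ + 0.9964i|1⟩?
Y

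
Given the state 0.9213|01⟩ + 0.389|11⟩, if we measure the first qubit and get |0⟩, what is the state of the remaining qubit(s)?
|1⟩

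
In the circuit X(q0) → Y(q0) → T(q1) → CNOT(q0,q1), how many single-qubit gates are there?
3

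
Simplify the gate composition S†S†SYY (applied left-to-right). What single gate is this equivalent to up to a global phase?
S†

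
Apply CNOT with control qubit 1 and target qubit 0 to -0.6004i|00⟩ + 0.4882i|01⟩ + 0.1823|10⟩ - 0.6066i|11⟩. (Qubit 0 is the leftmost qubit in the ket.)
-0.6004i|00⟩ - 0.6066i|01⟩ + 0.1823|10⟩ + 0.4882i|11⟩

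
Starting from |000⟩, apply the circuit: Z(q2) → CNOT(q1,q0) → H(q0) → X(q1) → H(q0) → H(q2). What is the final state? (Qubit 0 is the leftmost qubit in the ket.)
1/√2|010⟩ + 1/√2|011⟩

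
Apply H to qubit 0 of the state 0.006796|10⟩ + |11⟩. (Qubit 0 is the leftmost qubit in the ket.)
0.004805|00⟩ + 1/√2|01⟩ - 0.004805|10⟩ - 1/√2|11⟩

H on qubit 0 mixes each pair of kets that differ only in qubit 0: amplitudes (a, b) of (|…0…⟩, |…1…⟩) become ((a + b)/√2, (a − b)/√2). Kets absent from the input have amplitude 0.
(|00⟩, |10⟩): (a, b) = (0, 0.006796) → (0.004805, -0.004805)
(|01⟩, |11⟩): (a, b) = (0, 1) → (1/√2, -1/√2)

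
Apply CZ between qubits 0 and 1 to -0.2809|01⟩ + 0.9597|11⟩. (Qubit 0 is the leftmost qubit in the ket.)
-0.2809|01⟩ - 0.9597|11⟩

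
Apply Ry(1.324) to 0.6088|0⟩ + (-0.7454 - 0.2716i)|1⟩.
(0.9384 + 0.167i)|0⟩ + (-0.2137 - 0.2142i)|1⟩

Ry(1.324) = [[cos(θ/2), −sin(θ/2)], [sin(θ/2), cos(θ/2)]]; θ = 1.324, cos(θ/2) ≈ 0.788764, sin(θ/2) ≈ 0.614696.
With a = amp(|0⟩) = 0.6088 and b = amp(|1⟩) = (-0.7454 - 0.2716i):
new amp(|0⟩) = (0.788764)·a + (-0.614696)·b = (0.9384 + 0.167i)
new amp(|1⟩) = (0.614696)·a + (0.788764)·b = (-0.2137 - 0.2142i)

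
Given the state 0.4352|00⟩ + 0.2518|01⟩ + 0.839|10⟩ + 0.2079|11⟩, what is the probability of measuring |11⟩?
0.04322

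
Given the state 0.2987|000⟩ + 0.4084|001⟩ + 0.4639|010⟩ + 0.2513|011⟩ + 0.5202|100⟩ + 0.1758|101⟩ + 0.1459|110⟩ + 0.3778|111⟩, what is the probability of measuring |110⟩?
0.02129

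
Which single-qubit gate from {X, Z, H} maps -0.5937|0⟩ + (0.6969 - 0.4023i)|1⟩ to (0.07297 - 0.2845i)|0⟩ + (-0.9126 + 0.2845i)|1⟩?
H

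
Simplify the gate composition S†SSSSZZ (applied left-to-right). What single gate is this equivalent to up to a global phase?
S†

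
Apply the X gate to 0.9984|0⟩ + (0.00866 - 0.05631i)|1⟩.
(0.00866 - 0.05631i)|0⟩ + 0.9984|1⟩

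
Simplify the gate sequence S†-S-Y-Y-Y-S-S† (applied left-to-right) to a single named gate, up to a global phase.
Y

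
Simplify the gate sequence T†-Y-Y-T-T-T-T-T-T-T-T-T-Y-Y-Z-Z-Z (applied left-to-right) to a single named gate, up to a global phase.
Z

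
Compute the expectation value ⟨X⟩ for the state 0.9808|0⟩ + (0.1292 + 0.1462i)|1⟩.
0.2534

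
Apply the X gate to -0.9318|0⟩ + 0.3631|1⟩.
0.3631|0⟩ - 0.9318|1⟩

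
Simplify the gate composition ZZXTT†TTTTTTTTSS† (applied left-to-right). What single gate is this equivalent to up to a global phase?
X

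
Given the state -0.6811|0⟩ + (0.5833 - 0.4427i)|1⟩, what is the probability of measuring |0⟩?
0.4639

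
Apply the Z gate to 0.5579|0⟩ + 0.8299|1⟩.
0.5579|0⟩ - 0.8299|1⟩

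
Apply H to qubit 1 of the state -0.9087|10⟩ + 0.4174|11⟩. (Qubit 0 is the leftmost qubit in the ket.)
-0.3474|10⟩ - 0.9377|11⟩

H on qubit 1 mixes each pair of kets that differ only in qubit 1: amplitudes (a, b) of (|…0…⟩, |…1…⟩) become ((a + b)/√2, (a − b)/√2). Kets absent from the input have amplitude 0.
(|10⟩, |11⟩): (a, b) = (-0.9087, 0.4174) → (-0.3474, -0.9377)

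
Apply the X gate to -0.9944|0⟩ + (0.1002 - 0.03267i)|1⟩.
(0.1002 - 0.03267i)|0⟩ - 0.9944|1⟩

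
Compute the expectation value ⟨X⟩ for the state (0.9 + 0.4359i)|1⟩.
0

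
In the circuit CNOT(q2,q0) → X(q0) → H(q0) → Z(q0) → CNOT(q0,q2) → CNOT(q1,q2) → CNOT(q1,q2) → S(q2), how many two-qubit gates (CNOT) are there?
4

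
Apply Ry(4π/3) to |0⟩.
-1/2|0⟩ + 0.866|1⟩

Ry(4π/3) = [[cos(θ/2), −sin(θ/2)], [sin(θ/2), cos(θ/2)]]; θ = 4π/3, cos(θ/2) ≈ -0.5, sin(θ/2) ≈ 0.866025.
With a = amp(|0⟩) = 1 and b = amp(|1⟩) = 0:
new amp(|0⟩) = (-0.5)·a + (-0.866025)·b = -1/2
new amp(|1⟩) = (0.866025)·a + (-0.5)·b = 0.866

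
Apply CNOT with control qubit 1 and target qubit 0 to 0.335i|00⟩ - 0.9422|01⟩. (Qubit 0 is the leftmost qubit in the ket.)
0.335i|00⟩ - 0.9422|11⟩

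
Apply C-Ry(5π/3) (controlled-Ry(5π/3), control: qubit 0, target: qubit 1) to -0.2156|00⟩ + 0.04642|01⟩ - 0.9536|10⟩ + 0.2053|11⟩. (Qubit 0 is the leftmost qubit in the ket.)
-0.2156|00⟩ + 0.04642|01⟩ + 0.7232|10⟩ - 0.6546|11⟩

C-Ry(5π/3) leaves the control-|0⟩ kets |00⟩, |01⟩ unchanged and applies Ry(5π/3) to qubit 1 on the control-|1⟩ pair (|10⟩, |11⟩).
Ry(5π/3) = [[cos(θ/2), −sin(θ/2)], [sin(θ/2), cos(θ/2)]]; θ = 5π/3, cos(θ/2) ≈ -0.866025, sin(θ/2) ≈ 0.5.
With a = amp(|10⟩) = -0.9536 and b = amp(|11⟩) = 0.2053:
new amp(|10⟩) = (-0.866025)·a + (-0.5)·b = 0.7232
new amp(|11⟩) = (0.5)·a + (-0.866025)·b = -0.6546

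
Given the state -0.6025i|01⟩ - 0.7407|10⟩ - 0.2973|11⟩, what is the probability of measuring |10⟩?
0.5486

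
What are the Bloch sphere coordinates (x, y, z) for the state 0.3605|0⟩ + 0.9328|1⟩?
(0.6725, 0, -0.7402)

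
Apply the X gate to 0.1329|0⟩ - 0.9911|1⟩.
-0.9911|0⟩ + 0.1329|1⟩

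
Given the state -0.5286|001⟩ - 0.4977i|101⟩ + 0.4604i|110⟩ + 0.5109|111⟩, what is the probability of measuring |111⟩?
0.261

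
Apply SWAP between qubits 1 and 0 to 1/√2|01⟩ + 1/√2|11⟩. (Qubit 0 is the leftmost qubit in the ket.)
1/√2|10⟩ + 1/√2|11⟩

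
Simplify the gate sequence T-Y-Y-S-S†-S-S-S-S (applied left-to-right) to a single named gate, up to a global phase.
T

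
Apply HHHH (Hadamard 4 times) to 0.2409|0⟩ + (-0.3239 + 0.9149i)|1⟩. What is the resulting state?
0.2409|0⟩ + (-0.3239 + 0.9149i)|1⟩

H² = I, so an even number of Hadamards cancels: H^4 = I and the state is unchanged.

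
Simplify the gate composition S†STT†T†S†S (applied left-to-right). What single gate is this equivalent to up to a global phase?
T†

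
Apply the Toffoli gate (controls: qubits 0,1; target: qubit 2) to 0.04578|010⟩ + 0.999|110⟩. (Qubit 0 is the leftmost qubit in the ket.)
0.04578|010⟩ + 0.999|111⟩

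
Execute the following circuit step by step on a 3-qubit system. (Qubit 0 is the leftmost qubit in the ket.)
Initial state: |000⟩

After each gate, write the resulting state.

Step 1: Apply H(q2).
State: 1/√2|000⟩ + 1/√2|001⟩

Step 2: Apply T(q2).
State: 1/√2|000⟩ + (1/2 + (1/2)i)|001⟩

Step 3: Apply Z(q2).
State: 1/√2|000⟩ + (-1/2 - (1/2)i)|001⟩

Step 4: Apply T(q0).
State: 1/√2|000⟩ + (-1/2 - (1/2)i)|001⟩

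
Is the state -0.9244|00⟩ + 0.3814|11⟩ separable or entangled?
Entangled

Writing the state as a|00⟩ + b|01⟩ + c|10⟩ + d|11⟩, it is a product state iff ad − bc = 0.
Here (a, b, c, d) = (-0.9244, 0, 0, 0.3814): ad − bc = (-0.9244)(0.3814) − (0)(0) = -0.3526 ≠ 0, so the state is entangled.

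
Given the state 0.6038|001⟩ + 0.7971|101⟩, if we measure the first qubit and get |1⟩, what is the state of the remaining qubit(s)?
|01⟩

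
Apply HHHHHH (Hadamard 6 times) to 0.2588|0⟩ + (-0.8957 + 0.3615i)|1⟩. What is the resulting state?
0.2588|0⟩ + (-0.8957 + 0.3615i)|1⟩

H² = I, so an even number of Hadamards cancels: H^6 = I and the state is unchanged.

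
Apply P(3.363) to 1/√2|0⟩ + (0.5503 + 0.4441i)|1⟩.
1/√2|0⟩ + (-0.4393 - 0.5541i)|1⟩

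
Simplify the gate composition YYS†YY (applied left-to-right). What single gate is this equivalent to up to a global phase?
S†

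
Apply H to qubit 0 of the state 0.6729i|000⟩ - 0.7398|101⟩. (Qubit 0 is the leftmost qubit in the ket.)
0.4758i|000⟩ - 0.5231|001⟩ + 0.4758i|100⟩ + 0.5231|101⟩

H on qubit 0 mixes each pair of kets that differ only in qubit 0: amplitudes (a, b) of (|…0…⟩, |…1…⟩) become ((a + b)/√2, (a − b)/√2). Kets absent from the input have amplitude 0.
(|000⟩, |100⟩): (a, b) = (0.6729i, 0) → (0.4758i, 0.4758i)
(|001⟩, |101⟩): (a, b) = (0, -0.7398) → (-0.5231, 0.5231)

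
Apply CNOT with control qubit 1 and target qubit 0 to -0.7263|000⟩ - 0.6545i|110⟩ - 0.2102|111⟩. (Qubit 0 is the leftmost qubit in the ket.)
-0.7263|000⟩ - 0.6545i|010⟩ - 0.2102|011⟩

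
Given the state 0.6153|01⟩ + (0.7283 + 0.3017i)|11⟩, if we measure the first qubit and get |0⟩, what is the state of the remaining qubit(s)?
|1⟩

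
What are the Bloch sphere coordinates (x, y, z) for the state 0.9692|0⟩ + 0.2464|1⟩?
(0.4776, 0, 0.8786)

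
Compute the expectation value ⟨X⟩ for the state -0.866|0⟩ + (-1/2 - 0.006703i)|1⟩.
0.866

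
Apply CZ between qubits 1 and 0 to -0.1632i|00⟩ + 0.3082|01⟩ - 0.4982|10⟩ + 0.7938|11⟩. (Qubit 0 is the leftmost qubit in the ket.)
-0.1632i|00⟩ + 0.3082|01⟩ - 0.4982|10⟩ - 0.7938|11⟩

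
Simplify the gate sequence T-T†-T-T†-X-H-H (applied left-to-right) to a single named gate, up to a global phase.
X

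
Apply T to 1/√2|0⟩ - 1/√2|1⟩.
1/√2|0⟩ + (-1/2 - (1/2)i)|1⟩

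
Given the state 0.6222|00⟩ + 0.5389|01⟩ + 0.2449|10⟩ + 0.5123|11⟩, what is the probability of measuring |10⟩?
0.05998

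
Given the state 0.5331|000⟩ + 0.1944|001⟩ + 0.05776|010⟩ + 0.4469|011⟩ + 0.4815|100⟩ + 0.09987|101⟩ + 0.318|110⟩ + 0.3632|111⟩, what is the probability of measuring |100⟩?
0.2318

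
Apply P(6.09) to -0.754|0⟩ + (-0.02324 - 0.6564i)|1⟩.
-0.754|0⟩ + (-0.1488 - 0.6397i)|1⟩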